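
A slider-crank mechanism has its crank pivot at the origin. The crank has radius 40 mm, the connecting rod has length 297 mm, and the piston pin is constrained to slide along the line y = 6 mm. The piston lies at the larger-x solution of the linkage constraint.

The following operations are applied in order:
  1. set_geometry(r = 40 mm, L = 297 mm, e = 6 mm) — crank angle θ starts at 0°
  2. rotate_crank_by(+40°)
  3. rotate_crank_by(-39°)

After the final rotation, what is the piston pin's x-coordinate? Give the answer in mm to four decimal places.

set_geometry: r = 40 mm, L = 297 mm, e = 6 mm; θ ← 0°
rotate_crank_by(+40°): θ ← 0° +40° = 40°
rotate_crank_by(-39°): θ ← 40° -39° = 1°
crank pin P = (r cos θ, r sin θ) = (39.993908, 0.698096)
h = r sin θ − e = 0.698096 − 6 = -5.301904
x = r cos θ + √(L² − h²) = 39.993908 + √(88209.0 − 28.1102) = 39.993908 + 296.952673 = 336.946580

336.9466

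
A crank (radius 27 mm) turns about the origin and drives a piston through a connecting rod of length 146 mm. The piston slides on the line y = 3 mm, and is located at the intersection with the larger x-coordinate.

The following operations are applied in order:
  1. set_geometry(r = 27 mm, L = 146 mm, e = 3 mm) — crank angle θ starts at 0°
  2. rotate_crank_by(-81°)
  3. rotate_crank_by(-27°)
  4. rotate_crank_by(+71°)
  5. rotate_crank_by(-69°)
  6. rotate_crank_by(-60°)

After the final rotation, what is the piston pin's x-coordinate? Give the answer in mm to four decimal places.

set_geometry: r = 27 mm, L = 146 mm, e = 3 mm; θ ← 0°
rotate_crank_by(-81°): θ ← 0° -81° = -81°
rotate_crank_by(-27°): θ ← -81° -27° = -108°
rotate_crank_by(+71°): θ ← -108° +71° = -37°
rotate_crank_by(-69°): θ ← -37° -69° = -106°
rotate_crank_by(-60°): θ ← -106° -60° = -166°
crank pin P = (r cos θ, r sin θ) = (-26.197985, -6.531891)
h = r sin θ − e = -6.531891 − 3 = -9.531891
x = r cos θ + √(L² − h²) = -26.197985 + √(21316.0 − 90.8569) = -26.197985 + 145.688514 = 119.490529

119.4905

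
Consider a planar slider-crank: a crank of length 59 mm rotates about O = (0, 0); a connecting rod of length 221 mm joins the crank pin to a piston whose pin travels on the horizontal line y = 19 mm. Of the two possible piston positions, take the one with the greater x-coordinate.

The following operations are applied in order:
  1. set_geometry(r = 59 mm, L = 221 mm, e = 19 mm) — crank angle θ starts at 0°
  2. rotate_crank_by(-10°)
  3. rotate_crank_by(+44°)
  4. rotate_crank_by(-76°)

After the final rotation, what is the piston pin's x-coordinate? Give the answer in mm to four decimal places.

set_geometry: r = 59 mm, L = 221 mm, e = 19 mm; θ ← 0°
rotate_crank_by(-10°): θ ← 0° -10° = -10°
rotate_crank_by(+44°): θ ← -10° +44° = 34°
rotate_crank_by(-76°): θ ← 34° -76° = -42°
crank pin P = (r cos θ, r sin θ) = (43.845545, -39.478706)
h = r sin θ − e = -39.478706 − 19 = -58.478706
x = r cos θ + √(L² − h²) = 43.845545 + √(48841.0 − 3419.7590) = 43.845545 + 213.122596 = 256.968141

256.9681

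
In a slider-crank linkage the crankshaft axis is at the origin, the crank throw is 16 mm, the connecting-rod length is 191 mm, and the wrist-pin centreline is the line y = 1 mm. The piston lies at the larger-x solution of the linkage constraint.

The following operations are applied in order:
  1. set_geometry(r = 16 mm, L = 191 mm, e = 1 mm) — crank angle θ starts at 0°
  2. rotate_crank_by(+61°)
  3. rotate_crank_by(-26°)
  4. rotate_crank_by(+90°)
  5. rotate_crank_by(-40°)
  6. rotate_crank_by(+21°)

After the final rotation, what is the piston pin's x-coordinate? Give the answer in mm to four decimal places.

186.0477

set_geometry: r = 16 mm, L = 191 mm, e = 1 mm; θ ← 0°
rotate_crank_by(+61°): θ ← 0° +61° = 61°
rotate_crank_by(-26°): θ ← 61° -26° = 35°
rotate_crank_by(+90°): θ ← 35° +90° = 125°
rotate_crank_by(-40°): θ ← 125° -40° = 85°
rotate_crank_by(+21°): θ ← 85° +21° = 106°
crank pin P = (r cos θ, r sin θ) = (-4.410198, 15.380187)
h = r sin θ − e = 15.380187 − 1 = 14.380187
x = r cos θ + √(L² − h²) = -4.410198 + √(36481.0 − 206.7898) = -4.410198 + 190.457896 = 186.047698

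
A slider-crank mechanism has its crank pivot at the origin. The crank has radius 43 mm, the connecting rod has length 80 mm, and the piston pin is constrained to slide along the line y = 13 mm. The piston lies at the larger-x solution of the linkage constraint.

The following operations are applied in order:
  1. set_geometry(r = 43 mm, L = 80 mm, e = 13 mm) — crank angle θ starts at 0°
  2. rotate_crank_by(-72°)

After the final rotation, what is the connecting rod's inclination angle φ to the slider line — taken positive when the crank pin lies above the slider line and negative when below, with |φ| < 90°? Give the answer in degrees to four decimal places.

-42.3527

set_geometry: r = 43 mm, L = 80 mm, e = 13 mm; θ ← 0°
rotate_crank_by(-72°): θ ← 0° -72° = -72°
crank pin P = (r cos θ, r sin θ) = (13.287731, -40.895430)
h = r sin θ − e = -40.895430 − 13 = -53.895430
sin φ = h / L = -53.895430 / 80 = -0.67369288
φ = arcsin(-0.67369288) = -42.352727°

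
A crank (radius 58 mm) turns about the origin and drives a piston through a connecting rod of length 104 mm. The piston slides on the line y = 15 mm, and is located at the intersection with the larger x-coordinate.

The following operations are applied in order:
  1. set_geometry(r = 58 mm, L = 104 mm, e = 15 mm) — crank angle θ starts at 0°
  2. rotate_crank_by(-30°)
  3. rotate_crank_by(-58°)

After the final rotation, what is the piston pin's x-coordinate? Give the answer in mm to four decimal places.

set_geometry: r = 58 mm, L = 104 mm, e = 15 mm; θ ← 0°
rotate_crank_by(-30°): θ ← 0° -30° = -30°
rotate_crank_by(-58°): θ ← -30° -58° = -88°
crank pin P = (r cos θ, r sin θ) = (2.024171, -57.964668)
h = r sin θ − e = -57.964668 − 15 = -72.964668
x = r cos θ + √(L² − h²) = 2.024171 + √(10816.0 − 5323.8428) = 2.024171 + 74.109090 = 76.133261

76.1333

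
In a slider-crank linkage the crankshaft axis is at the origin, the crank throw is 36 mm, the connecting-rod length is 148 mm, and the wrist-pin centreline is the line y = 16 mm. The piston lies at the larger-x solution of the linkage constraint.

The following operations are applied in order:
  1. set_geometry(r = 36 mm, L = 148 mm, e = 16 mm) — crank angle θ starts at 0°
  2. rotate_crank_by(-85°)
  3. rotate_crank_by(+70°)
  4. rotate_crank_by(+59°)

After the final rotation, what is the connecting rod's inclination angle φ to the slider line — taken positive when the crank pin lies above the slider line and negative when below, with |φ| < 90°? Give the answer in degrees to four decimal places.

3.4893

set_geometry: r = 36 mm, L = 148 mm, e = 16 mm; θ ← 0°
rotate_crank_by(-85°): θ ← 0° -85° = -85°
rotate_crank_by(+70°): θ ← -85° +70° = -15°
rotate_crank_by(+59°): θ ← -15° +59° = 44°
crank pin P = (r cos θ, r sin θ) = (25.896233, 25.007701)
h = r sin θ − e = 25.007701 − 16 = 9.007701
sin φ = h / L = 9.007701 / 148 = 0.06086285
φ = arcsin(0.06086285) = 3.489341°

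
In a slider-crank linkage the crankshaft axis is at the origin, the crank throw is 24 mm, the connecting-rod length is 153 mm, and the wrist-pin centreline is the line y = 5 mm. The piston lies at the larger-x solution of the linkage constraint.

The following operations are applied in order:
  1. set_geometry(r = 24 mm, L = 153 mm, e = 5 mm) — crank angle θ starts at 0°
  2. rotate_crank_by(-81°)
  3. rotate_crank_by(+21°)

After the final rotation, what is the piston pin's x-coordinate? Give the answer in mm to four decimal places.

162.8117

set_geometry: r = 24 mm, L = 153 mm, e = 5 mm; θ ← 0°
rotate_crank_by(-81°): θ ← 0° -81° = -81°
rotate_crank_by(+21°): θ ← -81° +21° = -60°
crank pin P = (r cos θ, r sin θ) = (12.000000, -20.784610)
h = r sin θ − e = -20.784610 − 5 = -25.784610
x = r cos θ + √(L² − h²) = 12.000000 + √(23409.0 − 664.8461) = 12.000000 + 150.811650 = 162.811650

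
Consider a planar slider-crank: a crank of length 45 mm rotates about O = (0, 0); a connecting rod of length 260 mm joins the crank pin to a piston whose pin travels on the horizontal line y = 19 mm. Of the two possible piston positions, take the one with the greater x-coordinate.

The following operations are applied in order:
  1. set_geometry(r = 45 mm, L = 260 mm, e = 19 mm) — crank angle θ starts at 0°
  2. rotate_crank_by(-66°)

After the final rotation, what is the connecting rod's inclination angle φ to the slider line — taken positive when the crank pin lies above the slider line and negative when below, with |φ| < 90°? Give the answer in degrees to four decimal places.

-13.3672

set_geometry: r = 45 mm, L = 260 mm, e = 19 mm; θ ← 0°
rotate_crank_by(-66°): θ ← 0° -66° = -66°
crank pin P = (r cos θ, r sin θ) = (18.303149, -41.109546)
h = r sin θ − e = -41.109546 − 19 = -60.109546
sin φ = h / L = -60.109546 / 260 = -0.23119056
φ = arcsin(-0.23119056) = -13.367175°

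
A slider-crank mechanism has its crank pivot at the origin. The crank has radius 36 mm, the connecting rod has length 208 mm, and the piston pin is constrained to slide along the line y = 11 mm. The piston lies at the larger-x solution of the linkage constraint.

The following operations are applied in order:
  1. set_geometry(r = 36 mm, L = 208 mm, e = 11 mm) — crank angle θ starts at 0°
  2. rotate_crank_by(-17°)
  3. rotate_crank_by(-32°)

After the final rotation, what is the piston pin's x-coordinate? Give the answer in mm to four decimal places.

set_geometry: r = 36 mm, L = 208 mm, e = 11 mm; θ ← 0°
rotate_crank_by(-17°): θ ← 0° -17° = -17°
rotate_crank_by(-32°): θ ← -17° -32° = -49°
crank pin P = (r cos θ, r sin θ) = (23.618125, -27.169545)
h = r sin θ − e = -27.169545 − 11 = -38.169545
x = r cos θ + √(L² − h²) = 23.618125 + √(43264.0 − 1456.9142) = 23.618125 + 204.467811 = 228.085936

228.0859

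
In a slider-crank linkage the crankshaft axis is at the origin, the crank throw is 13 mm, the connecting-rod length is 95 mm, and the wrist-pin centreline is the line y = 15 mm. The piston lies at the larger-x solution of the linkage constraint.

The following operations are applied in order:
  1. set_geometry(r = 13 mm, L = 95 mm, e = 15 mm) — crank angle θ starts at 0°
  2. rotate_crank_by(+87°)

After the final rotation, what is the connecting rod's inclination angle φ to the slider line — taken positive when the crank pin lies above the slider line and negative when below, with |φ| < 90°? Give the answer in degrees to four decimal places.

-1.2171

set_geometry: r = 13 mm, L = 95 mm, e = 15 mm; θ ← 0°
rotate_crank_by(+87°): θ ← 0° +87° = 87°
crank pin P = (r cos θ, r sin θ) = (0.680367, 12.982184)
h = r sin θ − e = 12.982184 − 15 = -2.017816
sin φ = h / L = -2.017816 / 95 = -0.02124017
φ = arcsin(-0.02124017) = -1.217064°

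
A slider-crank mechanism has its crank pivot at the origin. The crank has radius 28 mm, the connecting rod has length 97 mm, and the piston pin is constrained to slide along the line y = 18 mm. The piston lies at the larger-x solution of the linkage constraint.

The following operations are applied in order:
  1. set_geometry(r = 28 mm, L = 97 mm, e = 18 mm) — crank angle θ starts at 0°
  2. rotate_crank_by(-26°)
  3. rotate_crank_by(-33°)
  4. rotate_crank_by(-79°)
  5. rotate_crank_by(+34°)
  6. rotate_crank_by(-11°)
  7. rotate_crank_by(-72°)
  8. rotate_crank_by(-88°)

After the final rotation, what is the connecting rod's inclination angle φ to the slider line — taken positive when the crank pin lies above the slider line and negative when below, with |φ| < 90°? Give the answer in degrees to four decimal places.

set_geometry: r = 28 mm, L = 97 mm, e = 18 mm; θ ← 0°
rotate_crank_by(-26°): θ ← 0° -26° = -26°
rotate_crank_by(-33°): θ ← -26° -33° = -59°
rotate_crank_by(-79°): θ ← -59° -79° = -138°
rotate_crank_by(+34°): θ ← -138° +34° = -104°
rotate_crank_by(-11°): θ ← -104° -11° = -115°
rotate_crank_by(-72°): θ ← -115° -72° = -187°
rotate_crank_by(-88°): θ ← -187° -88° = -275°
crank pin P = (r cos θ, r sin θ) = (2.440361, 27.893452)
h = r sin θ − e = 27.893452 − 18 = 9.893452
sin φ = h / L = 9.893452 / 97 = 0.10199435
φ = arcsin(0.10199435) = 5.854025°

5.8540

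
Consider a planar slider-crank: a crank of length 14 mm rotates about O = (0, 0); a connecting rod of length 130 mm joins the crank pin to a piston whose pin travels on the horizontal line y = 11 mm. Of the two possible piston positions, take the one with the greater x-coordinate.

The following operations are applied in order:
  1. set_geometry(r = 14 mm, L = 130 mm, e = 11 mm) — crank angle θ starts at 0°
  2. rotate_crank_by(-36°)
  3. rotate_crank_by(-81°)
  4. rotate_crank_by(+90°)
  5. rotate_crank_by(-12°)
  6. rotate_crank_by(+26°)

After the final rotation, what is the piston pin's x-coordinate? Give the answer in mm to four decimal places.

142.8689

set_geometry: r = 14 mm, L = 130 mm, e = 11 mm; θ ← 0°
rotate_crank_by(-36°): θ ← 0° -36° = -36°
rotate_crank_by(-81°): θ ← -36° -81° = -117°
rotate_crank_by(+90°): θ ← -117° +90° = -27°
rotate_crank_by(-12°): θ ← -27° -12° = -39°
rotate_crank_by(+26°): θ ← -39° +26° = -13°
crank pin P = (r cos θ, r sin θ) = (13.641181, -3.149315)
h = r sin θ − e = -3.149315 − 11 = -14.149315
x = r cos θ + √(L² − h²) = 13.641181 + √(16900.0 − 200.2031) = 13.641181 + 129.227694 = 142.868875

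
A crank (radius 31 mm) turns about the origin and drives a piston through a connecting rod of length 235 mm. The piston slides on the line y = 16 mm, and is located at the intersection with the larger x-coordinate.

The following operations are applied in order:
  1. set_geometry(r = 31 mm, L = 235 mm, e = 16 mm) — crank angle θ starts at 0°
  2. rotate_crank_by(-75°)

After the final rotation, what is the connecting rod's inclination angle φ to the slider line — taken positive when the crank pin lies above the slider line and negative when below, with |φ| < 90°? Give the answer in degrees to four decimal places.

-11.2742

set_geometry: r = 31 mm, L = 235 mm, e = 16 mm; θ ← 0°
rotate_crank_by(-75°): θ ← 0° -75° = -75°
crank pin P = (r cos θ, r sin θ) = (8.023390, -29.943701)
h = r sin θ − e = -29.943701 − 16 = -45.943701
sin φ = h / L = -45.943701 / 235 = -0.19550511
φ = arcsin(-0.19550511) = -11.274232°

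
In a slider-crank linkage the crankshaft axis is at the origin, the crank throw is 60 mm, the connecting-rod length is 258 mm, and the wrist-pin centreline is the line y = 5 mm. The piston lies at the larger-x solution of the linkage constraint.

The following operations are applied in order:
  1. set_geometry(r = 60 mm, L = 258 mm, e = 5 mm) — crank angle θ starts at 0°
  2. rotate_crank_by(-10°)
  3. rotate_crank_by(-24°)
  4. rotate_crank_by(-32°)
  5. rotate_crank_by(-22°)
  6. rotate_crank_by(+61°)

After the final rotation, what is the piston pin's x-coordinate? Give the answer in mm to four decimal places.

309.4382

set_geometry: r = 60 mm, L = 258 mm, e = 5 mm; θ ← 0°
rotate_crank_by(-10°): θ ← 0° -10° = -10°
rotate_crank_by(-24°): θ ← -10° -24° = -34°
rotate_crank_by(-32°): θ ← -34° -32° = -66°
rotate_crank_by(-22°): θ ← -66° -22° = -88°
rotate_crank_by(+61°): θ ← -88° +61° = -27°
crank pin P = (r cos θ, r sin θ) = (53.460391, -27.239430)
h = r sin θ − e = -27.239430 − 5 = -32.239430
x = r cos θ + √(L² − h²) = 53.460391 + √(66564.0 − 1039.3808) = 53.460391 + 255.977771 = 309.438162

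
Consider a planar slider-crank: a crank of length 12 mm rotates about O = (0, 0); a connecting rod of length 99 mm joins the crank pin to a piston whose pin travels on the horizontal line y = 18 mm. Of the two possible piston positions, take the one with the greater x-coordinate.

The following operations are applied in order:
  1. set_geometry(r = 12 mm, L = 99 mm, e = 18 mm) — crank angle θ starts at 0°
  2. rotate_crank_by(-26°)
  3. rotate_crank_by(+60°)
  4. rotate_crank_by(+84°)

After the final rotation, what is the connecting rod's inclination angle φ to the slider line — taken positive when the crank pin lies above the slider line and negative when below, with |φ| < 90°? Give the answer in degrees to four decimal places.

set_geometry: r = 12 mm, L = 99 mm, e = 18 mm; θ ← 0°
rotate_crank_by(-26°): θ ← 0° -26° = -26°
rotate_crank_by(+60°): θ ← -26° +60° = 34°
rotate_crank_by(+84°): θ ← 34° +84° = 118°
crank pin P = (r cos θ, r sin θ) = (-5.633659, 10.595371)
h = r sin θ − e = 10.595371 − 18 = -7.404629
sin φ = h / L = -7.404629 / 99 = -0.07479423
φ = arcsin(-0.07479423) = -4.289399°

-4.2894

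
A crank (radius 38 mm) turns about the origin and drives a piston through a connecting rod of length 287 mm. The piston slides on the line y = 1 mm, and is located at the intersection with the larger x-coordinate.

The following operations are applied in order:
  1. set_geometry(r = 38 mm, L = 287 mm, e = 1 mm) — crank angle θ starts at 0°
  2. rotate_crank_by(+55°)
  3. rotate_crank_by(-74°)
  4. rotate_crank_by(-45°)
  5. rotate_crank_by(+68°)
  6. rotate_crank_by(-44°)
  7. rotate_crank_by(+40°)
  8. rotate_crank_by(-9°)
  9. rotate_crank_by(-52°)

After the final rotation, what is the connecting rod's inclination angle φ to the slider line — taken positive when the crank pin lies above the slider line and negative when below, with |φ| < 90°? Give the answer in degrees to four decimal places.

-6.8510

set_geometry: r = 38 mm, L = 287 mm, e = 1 mm; θ ← 0°
rotate_crank_by(+55°): θ ← 0° +55° = 55°
rotate_crank_by(-74°): θ ← 55° -74° = -19°
rotate_crank_by(-45°): θ ← -19° -45° = -64°
rotate_crank_by(+68°): θ ← -64° +68° = 4°
rotate_crank_by(-44°): θ ← 4° -44° = -40°
rotate_crank_by(+40°): θ ← -40° +40° = 0°
rotate_crank_by(-9°): θ ← 0° -9° = -9°
rotate_crank_by(-52°): θ ← -9° -52° = -61°
crank pin P = (r cos θ, r sin θ) = (18.422766, -33.235549)
h = r sin θ − e = -33.235549 − 1 = -34.235549
sin φ = h / L = -34.235549 / 287 = -0.11928763
φ = arcsin(-0.11928763) = -6.850991°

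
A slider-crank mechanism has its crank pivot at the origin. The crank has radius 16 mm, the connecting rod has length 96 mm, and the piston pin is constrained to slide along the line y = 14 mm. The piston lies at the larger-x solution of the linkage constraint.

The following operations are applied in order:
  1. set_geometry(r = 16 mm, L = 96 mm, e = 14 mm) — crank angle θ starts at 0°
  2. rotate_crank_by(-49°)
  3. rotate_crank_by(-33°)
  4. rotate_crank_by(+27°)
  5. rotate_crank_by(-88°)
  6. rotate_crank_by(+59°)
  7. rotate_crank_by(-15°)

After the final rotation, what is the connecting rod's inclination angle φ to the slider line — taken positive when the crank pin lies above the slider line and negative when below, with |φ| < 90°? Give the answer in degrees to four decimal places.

-18.0862

set_geometry: r = 16 mm, L = 96 mm, e = 14 mm; θ ← 0°
rotate_crank_by(-49°): θ ← 0° -49° = -49°
rotate_crank_by(-33°): θ ← -49° -33° = -82°
rotate_crank_by(+27°): θ ← -82° +27° = -55°
rotate_crank_by(-88°): θ ← -55° -88° = -143°
rotate_crank_by(+59°): θ ← -143° +59° = -84°
rotate_crank_by(-15°): θ ← -84° -15° = -99°
crank pin P = (r cos θ, r sin θ) = (-2.502951, -15.803013)
h = r sin θ − e = -15.803013 − 14 = -29.803013
sin φ = h / L = -29.803013 / 96 = -0.31044806
φ = arcsin(-0.31044806) = -18.086235°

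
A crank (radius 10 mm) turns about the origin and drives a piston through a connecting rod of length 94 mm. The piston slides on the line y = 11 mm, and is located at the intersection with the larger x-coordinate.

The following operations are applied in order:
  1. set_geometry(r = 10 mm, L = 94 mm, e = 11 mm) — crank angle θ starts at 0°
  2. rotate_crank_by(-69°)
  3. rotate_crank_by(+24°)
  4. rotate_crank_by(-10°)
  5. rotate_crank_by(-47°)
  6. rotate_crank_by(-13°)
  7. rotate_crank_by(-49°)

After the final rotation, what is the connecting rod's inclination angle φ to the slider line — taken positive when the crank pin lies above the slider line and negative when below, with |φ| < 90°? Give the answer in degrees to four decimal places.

-8.4151

set_geometry: r = 10 mm, L = 94 mm, e = 11 mm; θ ← 0°
rotate_crank_by(-69°): θ ← 0° -69° = -69°
rotate_crank_by(+24°): θ ← -69° +24° = -45°
rotate_crank_by(-10°): θ ← -45° -10° = -55°
rotate_crank_by(-47°): θ ← -55° -47° = -102°
rotate_crank_by(-13°): θ ← -102° -13° = -115°
rotate_crank_by(-49°): θ ← -115° -49° = -164°
crank pin P = (r cos θ, r sin θ) = (-9.612617, -2.756374)
h = r sin θ − e = -2.756374 − 11 = -13.756374
sin φ = h / L = -13.756374 / 94 = -0.14634440
φ = arcsin(-0.14634440) = -8.415138°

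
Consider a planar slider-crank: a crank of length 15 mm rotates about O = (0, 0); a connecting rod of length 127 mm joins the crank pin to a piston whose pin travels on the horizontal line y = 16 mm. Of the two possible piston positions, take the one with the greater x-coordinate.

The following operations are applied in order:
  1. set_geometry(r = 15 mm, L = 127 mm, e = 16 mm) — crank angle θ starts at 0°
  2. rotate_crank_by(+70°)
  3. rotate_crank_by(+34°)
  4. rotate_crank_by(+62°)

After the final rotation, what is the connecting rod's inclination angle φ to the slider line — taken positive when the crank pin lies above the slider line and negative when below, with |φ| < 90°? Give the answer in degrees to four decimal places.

-5.5901

set_geometry: r = 15 mm, L = 127 mm, e = 16 mm; θ ← 0°
rotate_crank_by(+70°): θ ← 0° +70° = 70°
rotate_crank_by(+34°): θ ← 70° +34° = 104°
rotate_crank_by(+62°): θ ← 104° +62° = 166°
crank pin P = (r cos θ, r sin θ) = (-14.554436, 3.628828)
h = r sin θ − e = 3.628828 − 16 = -12.371172
sin φ = h / L = -12.371172 / 127 = -0.09741080
φ = arcsin(-0.09741080) = -5.590092°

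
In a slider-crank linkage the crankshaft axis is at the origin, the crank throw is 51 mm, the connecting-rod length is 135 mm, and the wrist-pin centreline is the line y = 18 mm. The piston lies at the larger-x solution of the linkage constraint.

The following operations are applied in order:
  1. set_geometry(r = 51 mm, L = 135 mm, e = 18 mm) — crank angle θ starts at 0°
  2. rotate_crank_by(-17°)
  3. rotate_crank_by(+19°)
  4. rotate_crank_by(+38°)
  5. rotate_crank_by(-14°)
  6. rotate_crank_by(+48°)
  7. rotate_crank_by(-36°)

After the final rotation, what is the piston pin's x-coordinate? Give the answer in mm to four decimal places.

set_geometry: r = 51 mm, L = 135 mm, e = 18 mm; θ ← 0°
rotate_crank_by(-17°): θ ← 0° -17° = -17°
rotate_crank_by(+19°): θ ← -17° +19° = 2°
rotate_crank_by(+38°): θ ← 2° +38° = 40°
rotate_crank_by(-14°): θ ← 40° -14° = 26°
rotate_crank_by(+48°): θ ← 26° +48° = 74°
rotate_crank_by(-36°): θ ← 74° -36° = 38°
crank pin P = (r cos θ, r sin θ) = (40.188548, 31.398735)
h = r sin θ − e = 31.398735 − 18 = 13.398735
x = r cos θ + √(L² − h²) = 40.188548 + √(18225.0 − 179.5261) = 40.188548 + 134.333443 = 174.521991

174.5220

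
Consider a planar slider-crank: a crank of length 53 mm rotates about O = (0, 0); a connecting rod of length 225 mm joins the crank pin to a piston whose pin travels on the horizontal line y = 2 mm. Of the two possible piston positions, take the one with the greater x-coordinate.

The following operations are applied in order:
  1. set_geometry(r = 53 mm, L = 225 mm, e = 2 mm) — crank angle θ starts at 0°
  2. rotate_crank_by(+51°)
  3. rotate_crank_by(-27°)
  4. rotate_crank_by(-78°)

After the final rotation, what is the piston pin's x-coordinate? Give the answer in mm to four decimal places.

251.6316

set_geometry: r = 53 mm, L = 225 mm, e = 2 mm; θ ← 0°
rotate_crank_by(+51°): θ ← 0° +51° = 51°
rotate_crank_by(-27°): θ ← 51° -27° = 24°
rotate_crank_by(-78°): θ ← 24° -78° = -54°
crank pin P = (r cos θ, r sin θ) = (31.152618, -42.877901)
h = r sin θ − e = -42.877901 − 2 = -44.877901
x = r cos θ + √(L² − h²) = 31.152618 + √(50625.0 − 2014.0260) = 31.152618 + 220.478965 = 251.631583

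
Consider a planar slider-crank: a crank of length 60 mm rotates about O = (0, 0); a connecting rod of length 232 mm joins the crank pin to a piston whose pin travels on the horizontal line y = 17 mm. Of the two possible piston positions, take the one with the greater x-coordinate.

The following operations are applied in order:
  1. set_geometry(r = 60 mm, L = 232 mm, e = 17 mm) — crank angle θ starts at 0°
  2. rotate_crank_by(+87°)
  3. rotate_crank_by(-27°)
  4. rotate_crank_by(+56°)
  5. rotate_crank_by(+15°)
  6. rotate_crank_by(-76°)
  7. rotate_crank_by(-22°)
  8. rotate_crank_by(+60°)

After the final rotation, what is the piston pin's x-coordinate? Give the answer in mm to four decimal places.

set_geometry: r = 60 mm, L = 232 mm, e = 17 mm; θ ← 0°
rotate_crank_by(+87°): θ ← 0° +87° = 87°
rotate_crank_by(-27°): θ ← 87° -27° = 60°
rotate_crank_by(+56°): θ ← 60° +56° = 116°
rotate_crank_by(+15°): θ ← 116° +15° = 131°
rotate_crank_by(-76°): θ ← 131° -76° = 55°
rotate_crank_by(-22°): θ ← 55° -22° = 33°
rotate_crank_by(+60°): θ ← 33° +60° = 93°
crank pin P = (r cos θ, r sin θ) = (-3.140157, 59.917772)
h = r sin θ − e = 59.917772 − 17 = 42.917772
x = r cos θ + √(L² − h²) = -3.140157 + √(53824.0 − 1841.9352) = -3.140157 + 227.995756 = 224.855599

224.8556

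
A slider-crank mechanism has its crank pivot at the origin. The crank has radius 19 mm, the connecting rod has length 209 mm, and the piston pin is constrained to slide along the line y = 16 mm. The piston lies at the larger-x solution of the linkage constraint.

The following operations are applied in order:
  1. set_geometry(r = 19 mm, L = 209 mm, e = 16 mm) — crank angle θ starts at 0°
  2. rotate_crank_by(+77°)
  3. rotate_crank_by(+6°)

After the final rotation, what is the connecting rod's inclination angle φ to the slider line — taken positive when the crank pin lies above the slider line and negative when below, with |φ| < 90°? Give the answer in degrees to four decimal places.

0.7836

set_geometry: r = 19 mm, L = 209 mm, e = 16 mm; θ ← 0°
rotate_crank_by(+77°): θ ← 0° +77° = 77°
rotate_crank_by(+6°): θ ← 77° +6° = 83°
crank pin P = (r cos θ, r sin θ) = (2.315518, 18.858377)
h = r sin θ − e = 18.858377 − 16 = 2.858377
sin φ = h / L = 2.858377 / 209 = 0.01367644
φ = arcsin(0.01367644) = 0.783627°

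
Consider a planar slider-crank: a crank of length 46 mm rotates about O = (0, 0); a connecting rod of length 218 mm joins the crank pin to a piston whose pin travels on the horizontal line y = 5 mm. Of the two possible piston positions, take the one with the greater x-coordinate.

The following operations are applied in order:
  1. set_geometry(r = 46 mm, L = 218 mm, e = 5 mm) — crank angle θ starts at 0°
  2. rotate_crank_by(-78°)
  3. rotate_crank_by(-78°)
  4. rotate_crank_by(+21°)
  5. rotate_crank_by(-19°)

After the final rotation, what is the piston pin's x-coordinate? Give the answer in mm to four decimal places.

175.1981

set_geometry: r = 46 mm, L = 218 mm, e = 5 mm; θ ← 0°
rotate_crank_by(-78°): θ ← 0° -78° = -78°
rotate_crank_by(-78°): θ ← -78° -78° = -156°
rotate_crank_by(+21°): θ ← -156° +21° = -135°
rotate_crank_by(-19°): θ ← -135° -19° = -154°
crank pin P = (r cos θ, r sin θ) = (-41.344526, -20.165073)
h = r sin θ − e = -20.165073 − 5 = -25.165073
x = r cos θ + √(L² − h²) = -41.344526 + √(47524.0 − 633.2809) = -41.344526 + 216.542650 = 175.198124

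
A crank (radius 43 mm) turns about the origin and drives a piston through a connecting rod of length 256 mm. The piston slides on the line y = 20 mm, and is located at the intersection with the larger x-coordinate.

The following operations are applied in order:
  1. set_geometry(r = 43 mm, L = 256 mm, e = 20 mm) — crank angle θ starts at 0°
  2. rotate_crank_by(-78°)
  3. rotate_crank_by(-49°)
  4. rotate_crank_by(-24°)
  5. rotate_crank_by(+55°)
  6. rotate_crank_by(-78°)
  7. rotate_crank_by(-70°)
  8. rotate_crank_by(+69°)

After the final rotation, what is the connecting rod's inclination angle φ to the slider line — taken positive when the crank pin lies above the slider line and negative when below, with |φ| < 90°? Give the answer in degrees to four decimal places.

-5.3227

set_geometry: r = 43 mm, L = 256 mm, e = 20 mm; θ ← 0°
rotate_crank_by(-78°): θ ← 0° -78° = -78°
rotate_crank_by(-49°): θ ← -78° -49° = -127°
rotate_crank_by(-24°): θ ← -127° -24° = -151°
rotate_crank_by(+55°): θ ← -151° +55° = -96°
rotate_crank_by(-78°): θ ← -96° -78° = -174°
rotate_crank_by(-70°): θ ← -174° -70° = -244°
rotate_crank_by(+69°): θ ← -244° +69° = -175°
crank pin P = (r cos θ, r sin θ) = (-42.836372, -3.747697)
h = r sin θ − e = -3.747697 − 20 = -23.747697
sin φ = h / L = -23.747697 / 256 = -0.09276444
φ = arcsin(-0.09276444) = -5.322663°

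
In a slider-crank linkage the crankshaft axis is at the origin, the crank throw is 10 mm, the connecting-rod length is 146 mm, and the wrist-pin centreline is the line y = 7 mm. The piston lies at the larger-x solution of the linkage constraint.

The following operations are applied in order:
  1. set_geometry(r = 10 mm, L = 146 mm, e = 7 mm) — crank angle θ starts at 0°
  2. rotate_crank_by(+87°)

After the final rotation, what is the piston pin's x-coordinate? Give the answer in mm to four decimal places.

set_geometry: r = 10 mm, L = 146 mm, e = 7 mm; θ ← 0°
rotate_crank_by(+87°): θ ← 0° +87° = 87°
crank pin P = (r cos θ, r sin θ) = (0.523360, 9.986295)
h = r sin θ − e = 9.986295 − 7 = 2.986295
x = r cos θ + √(L² − h²) = 0.523360 + √(21316.0 − 8.9180) = 0.523360 + 145.969456 = 146.492815

146.4928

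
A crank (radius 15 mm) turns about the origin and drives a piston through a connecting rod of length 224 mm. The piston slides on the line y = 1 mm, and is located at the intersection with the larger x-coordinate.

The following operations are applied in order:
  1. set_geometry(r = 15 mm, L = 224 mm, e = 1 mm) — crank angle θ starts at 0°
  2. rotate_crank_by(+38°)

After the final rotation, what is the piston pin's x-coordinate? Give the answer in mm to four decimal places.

235.6687

set_geometry: r = 15 mm, L = 224 mm, e = 1 mm; θ ← 0°
rotate_crank_by(+38°): θ ← 0° +38° = 38°
crank pin P = (r cos θ, r sin θ) = (11.820161, 9.234922)
h = r sin θ − e = 9.234922 − 1 = 8.234922
x = r cos θ + √(L² − h²) = 11.820161 + √(50176.0 − 67.8139) = 11.820161 + 223.848578 = 235.668740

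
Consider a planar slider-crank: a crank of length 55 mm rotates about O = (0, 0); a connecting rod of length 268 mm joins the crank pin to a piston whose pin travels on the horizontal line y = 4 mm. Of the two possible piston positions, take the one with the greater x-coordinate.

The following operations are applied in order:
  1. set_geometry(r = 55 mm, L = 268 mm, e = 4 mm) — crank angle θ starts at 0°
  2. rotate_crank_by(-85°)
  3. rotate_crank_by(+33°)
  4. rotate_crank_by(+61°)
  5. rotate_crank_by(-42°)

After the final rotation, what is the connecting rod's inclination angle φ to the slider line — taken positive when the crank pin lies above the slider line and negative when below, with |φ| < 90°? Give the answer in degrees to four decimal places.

set_geometry: r = 55 mm, L = 268 mm, e = 4 mm; θ ← 0°
rotate_crank_by(-85°): θ ← 0° -85° = -85°
rotate_crank_by(+33°): θ ← -85° +33° = -52°
rotate_crank_by(+61°): θ ← -52° +61° = 9°
rotate_crank_by(-42°): θ ← 9° -42° = -33°
crank pin P = (r cos θ, r sin θ) = (46.126881, -29.955147)
h = r sin θ − e = -29.955147 − 4 = -33.955147
sin φ = h / L = -33.955147 / 268 = -0.12669831
φ = arcsin(-0.12669831) = -7.278842°

-7.2788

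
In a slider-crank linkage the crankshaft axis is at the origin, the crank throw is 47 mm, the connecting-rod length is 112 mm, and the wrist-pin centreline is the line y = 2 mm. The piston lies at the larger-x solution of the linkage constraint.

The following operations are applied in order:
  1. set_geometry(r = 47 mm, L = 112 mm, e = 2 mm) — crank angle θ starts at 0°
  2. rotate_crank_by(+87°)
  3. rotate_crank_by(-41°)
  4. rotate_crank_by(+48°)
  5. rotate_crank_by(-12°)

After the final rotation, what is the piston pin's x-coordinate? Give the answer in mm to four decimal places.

109.3028

set_geometry: r = 47 mm, L = 112 mm, e = 2 mm; θ ← 0°
rotate_crank_by(+87°): θ ← 0° +87° = 87°
rotate_crank_by(-41°): θ ← 87° -41° = 46°
rotate_crank_by(+48°): θ ← 46° +48° = 94°
rotate_crank_by(-12°): θ ← 94° -12° = 82°
crank pin P = (r cos θ, r sin θ) = (6.541136, 46.542599)
h = r sin θ − e = 46.542599 − 2 = 44.542599
x = r cos θ + √(L² − h²) = 6.541136 + √(12544.0 − 1984.0431) = 6.541136 + 102.761651 = 109.302786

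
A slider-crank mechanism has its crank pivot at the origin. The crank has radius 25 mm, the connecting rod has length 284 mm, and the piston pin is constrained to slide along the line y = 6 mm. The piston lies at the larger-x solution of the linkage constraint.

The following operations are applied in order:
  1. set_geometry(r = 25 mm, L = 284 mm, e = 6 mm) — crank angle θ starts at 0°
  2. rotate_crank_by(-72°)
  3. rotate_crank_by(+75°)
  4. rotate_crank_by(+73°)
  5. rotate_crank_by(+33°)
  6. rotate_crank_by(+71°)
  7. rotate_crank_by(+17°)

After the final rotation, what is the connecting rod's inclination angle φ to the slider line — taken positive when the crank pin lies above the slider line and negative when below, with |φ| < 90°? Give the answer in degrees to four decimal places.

set_geometry: r = 25 mm, L = 284 mm, e = 6 mm; θ ← 0°
rotate_crank_by(-72°): θ ← 0° -72° = -72°
rotate_crank_by(+75°): θ ← -72° +75° = 3°
rotate_crank_by(+73°): θ ← 3° +73° = 76°
rotate_crank_by(+33°): θ ← 76° +33° = 109°
rotate_crank_by(+71°): θ ← 109° +71° = 180°
rotate_crank_by(+17°): θ ← 180° +17° = 197°
crank pin P = (r cos θ, r sin θ) = (-23.907619, -7.309293)
h = r sin θ − e = -7.309293 − 6 = -13.309293
sin φ = h / L = -13.309293 / 284 = -0.04686371
φ = arcsin(-0.04686371) = -2.686076°

-2.6861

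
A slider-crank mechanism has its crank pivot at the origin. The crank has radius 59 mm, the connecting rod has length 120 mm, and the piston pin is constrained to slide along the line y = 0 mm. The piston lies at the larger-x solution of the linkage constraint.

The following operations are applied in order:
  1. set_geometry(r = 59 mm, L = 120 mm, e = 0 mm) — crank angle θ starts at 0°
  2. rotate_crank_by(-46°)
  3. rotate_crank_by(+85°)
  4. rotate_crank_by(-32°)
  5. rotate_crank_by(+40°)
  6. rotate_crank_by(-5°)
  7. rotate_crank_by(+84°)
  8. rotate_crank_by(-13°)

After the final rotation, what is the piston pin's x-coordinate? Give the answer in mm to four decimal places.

set_geometry: r = 59 mm, L = 120 mm, e = 0 mm; θ ← 0°
rotate_crank_by(-46°): θ ← 0° -46° = -46°
rotate_crank_by(+85°): θ ← -46° +85° = 39°
rotate_crank_by(-32°): θ ← 39° -32° = 7°
rotate_crank_by(+40°): θ ← 7° +40° = 47°
rotate_crank_by(-5°): θ ← 47° -5° = 42°
rotate_crank_by(+84°): θ ← 42° +84° = 126°
rotate_crank_by(-13°): θ ← 126° -13° = 113°
crank pin P = (r cos θ, r sin θ) = (-23.053137, 54.309786)
h = r sin θ − e = 54.309786 − 0 = 54.309786
x = r cos θ + √(L² − h²) = -23.053137 + √(14400.0 − 2949.5529) = -23.053137 + 107.006762 = 83.953625

83.9536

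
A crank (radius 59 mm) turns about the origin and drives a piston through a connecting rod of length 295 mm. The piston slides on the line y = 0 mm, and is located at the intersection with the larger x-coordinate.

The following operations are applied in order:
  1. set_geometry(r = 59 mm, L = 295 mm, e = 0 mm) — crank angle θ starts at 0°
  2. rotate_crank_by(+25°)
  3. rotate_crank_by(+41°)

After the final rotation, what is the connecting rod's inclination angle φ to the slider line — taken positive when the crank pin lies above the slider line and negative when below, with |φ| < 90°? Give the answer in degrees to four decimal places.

set_geometry: r = 59 mm, L = 295 mm, e = 0 mm; θ ← 0°
rotate_crank_by(+25°): θ ← 0° +25° = 25°
rotate_crank_by(+41°): θ ← 25° +41° = 66°
crank pin P = (r cos θ, r sin θ) = (23.997462, 53.899182)
h = r sin θ − e = 53.899182 − 0 = 53.899182
sin φ = h / L = 53.899182 / 295 = 0.18270909
φ = arcsin(0.18270909) = 10.527597°

10.5276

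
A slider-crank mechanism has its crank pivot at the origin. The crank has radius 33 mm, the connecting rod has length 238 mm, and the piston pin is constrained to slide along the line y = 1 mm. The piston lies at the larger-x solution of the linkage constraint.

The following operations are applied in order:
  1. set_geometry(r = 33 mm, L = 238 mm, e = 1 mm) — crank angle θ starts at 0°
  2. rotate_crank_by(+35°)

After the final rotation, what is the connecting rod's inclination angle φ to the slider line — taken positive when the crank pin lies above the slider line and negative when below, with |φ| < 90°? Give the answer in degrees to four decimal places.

4.3201

set_geometry: r = 33 mm, L = 238 mm, e = 1 mm; θ ← 0°
rotate_crank_by(+35°): θ ← 0° +35° = 35°
crank pin P = (r cos θ, r sin θ) = (27.032017, 18.928022)
h = r sin θ − e = 18.928022 − 1 = 17.928022
sin φ = h / L = 17.928022 / 238 = 0.07532783
φ = arcsin(0.07532783) = 4.320059°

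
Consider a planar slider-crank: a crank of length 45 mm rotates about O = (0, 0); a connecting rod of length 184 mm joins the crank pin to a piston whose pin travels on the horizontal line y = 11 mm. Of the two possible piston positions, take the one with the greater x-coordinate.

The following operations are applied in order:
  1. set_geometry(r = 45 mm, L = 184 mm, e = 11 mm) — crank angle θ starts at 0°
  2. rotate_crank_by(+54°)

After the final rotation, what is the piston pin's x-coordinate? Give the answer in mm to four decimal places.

208.6879

set_geometry: r = 45 mm, L = 184 mm, e = 11 mm; θ ← 0°
rotate_crank_by(+54°): θ ← 0° +54° = 54°
crank pin P = (r cos θ, r sin θ) = (26.450336, 36.405765)
h = r sin θ − e = 36.405765 − 11 = 25.405765
x = r cos θ + √(L² − h²) = 26.450336 + √(33856.0 − 645.4529) = 26.450336 + 182.237612 = 208.687948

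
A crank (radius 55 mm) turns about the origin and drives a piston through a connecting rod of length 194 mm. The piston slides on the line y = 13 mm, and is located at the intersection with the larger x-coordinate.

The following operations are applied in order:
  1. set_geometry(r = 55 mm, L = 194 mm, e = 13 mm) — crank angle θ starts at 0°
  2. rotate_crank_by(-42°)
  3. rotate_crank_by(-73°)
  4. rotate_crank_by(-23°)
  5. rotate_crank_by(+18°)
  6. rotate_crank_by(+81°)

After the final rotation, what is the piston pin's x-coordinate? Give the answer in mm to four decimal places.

set_geometry: r = 55 mm, L = 194 mm, e = 13 mm; θ ← 0°
rotate_crank_by(-42°): θ ← 0° -42° = -42°
rotate_crank_by(-73°): θ ← -42° -73° = -115°
rotate_crank_by(-23°): θ ← -115° -23° = -138°
rotate_crank_by(+18°): θ ← -138° +18° = -120°
rotate_crank_by(+81°): θ ← -120° +81° = -39°
crank pin P = (r cos θ, r sin θ) = (42.743028, -34.612622)
h = r sin θ − e = -34.612622 − 13 = -47.612622
x = r cos θ + √(L² − h²) = 42.743028 + √(37636.0 − 2266.9617) = 42.743028 + 188.066579 = 230.809607

230.8096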